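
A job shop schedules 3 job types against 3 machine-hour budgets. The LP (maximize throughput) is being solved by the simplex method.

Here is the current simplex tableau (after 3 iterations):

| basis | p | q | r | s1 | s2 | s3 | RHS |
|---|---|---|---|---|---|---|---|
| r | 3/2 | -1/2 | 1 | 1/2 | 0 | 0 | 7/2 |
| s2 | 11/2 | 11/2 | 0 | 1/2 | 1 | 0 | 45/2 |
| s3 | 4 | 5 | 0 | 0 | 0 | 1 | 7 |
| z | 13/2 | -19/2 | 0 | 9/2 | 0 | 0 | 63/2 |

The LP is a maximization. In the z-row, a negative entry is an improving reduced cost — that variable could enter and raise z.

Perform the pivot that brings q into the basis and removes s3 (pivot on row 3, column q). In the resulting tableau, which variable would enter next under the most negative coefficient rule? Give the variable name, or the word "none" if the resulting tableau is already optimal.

Pivot element 5. New z-row = old z-row − (-19/2)·(row 3/5).
Updated z-row coefficients: p: 141/10, q: 0, r: 0, s1: 9/2, s2: 0, s3: 19/10.
No coefficient is strictly negative; the tableau after this pivot is optimal.

none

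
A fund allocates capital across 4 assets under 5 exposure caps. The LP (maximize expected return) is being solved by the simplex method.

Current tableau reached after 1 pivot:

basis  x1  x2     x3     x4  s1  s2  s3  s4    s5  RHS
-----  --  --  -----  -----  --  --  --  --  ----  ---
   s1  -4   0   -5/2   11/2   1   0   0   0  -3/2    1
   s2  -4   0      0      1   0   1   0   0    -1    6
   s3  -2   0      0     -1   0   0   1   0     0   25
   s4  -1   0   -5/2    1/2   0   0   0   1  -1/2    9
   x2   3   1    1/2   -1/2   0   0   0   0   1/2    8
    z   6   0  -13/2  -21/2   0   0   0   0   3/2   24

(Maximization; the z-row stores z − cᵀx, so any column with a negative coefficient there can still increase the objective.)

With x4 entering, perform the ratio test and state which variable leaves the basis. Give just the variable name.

s1

Ratios: row 1 (s1): 1/(11/2) = 2/11; row 2 (s2): 6/1 = 6; row 3 (s3): entry -1 ≤ 0, skip; row 4 (s4): 9/(1/2) = 18; row 5 (x2): entry -1/2 ≤ 0, skip.
Minimum ratio 2/11 is in the s1 row, so s1 leaves.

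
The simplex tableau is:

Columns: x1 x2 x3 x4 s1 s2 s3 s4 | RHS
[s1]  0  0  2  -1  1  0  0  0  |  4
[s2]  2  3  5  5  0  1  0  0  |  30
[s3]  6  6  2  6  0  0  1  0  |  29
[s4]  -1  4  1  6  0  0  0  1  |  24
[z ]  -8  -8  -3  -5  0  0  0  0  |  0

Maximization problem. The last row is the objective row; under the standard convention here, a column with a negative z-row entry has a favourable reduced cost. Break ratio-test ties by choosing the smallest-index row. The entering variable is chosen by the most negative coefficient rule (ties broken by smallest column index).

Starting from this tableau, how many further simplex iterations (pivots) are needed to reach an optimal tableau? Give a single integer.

2

pivot: x1 in, s3 out → z = 116/3
pivot: x3 in, s1 out → z = 118/3
No improving column remains; optimal.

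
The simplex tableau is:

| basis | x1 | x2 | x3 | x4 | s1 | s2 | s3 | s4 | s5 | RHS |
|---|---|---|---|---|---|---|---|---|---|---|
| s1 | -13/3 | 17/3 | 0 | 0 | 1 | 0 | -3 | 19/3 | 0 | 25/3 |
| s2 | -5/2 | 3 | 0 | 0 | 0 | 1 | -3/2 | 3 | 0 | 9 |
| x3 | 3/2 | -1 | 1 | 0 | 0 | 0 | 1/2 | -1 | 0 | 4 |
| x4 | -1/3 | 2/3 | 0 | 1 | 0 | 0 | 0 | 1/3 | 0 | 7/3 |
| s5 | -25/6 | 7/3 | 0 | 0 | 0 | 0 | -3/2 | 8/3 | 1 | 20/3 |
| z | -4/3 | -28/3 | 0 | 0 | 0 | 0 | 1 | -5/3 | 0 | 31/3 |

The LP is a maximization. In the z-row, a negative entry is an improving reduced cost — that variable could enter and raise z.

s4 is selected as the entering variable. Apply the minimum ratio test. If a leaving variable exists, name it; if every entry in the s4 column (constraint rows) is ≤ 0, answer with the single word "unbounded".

s1

Ratios: row 1 (s1): (25/3)/(19/3) = 25/19; row 2 (s2): 9/3 = 3; row 3 (x3): entry -1 ≤ 0, skip; row 4 (x4): (7/3)/(1/3) = 7; row 5 (s5): (20/3)/(8/3) = 5/2.
Minimum ratio is in the s1 row, so s1 leaves.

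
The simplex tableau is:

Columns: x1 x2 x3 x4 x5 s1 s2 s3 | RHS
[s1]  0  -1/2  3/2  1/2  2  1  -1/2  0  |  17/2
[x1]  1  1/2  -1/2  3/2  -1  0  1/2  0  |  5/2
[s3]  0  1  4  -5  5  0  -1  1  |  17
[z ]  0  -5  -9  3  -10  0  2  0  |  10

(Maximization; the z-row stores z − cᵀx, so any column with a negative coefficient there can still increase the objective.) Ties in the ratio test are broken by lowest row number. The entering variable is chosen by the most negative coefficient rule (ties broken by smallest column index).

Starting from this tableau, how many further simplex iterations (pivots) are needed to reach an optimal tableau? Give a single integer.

3

pivot: x5 in, s3 out → z = 44
pivot: x4 in, s1 out → z = 1219/25
pivot: x2 in, x1 out → z = 920/11
No improving column remains; optimal.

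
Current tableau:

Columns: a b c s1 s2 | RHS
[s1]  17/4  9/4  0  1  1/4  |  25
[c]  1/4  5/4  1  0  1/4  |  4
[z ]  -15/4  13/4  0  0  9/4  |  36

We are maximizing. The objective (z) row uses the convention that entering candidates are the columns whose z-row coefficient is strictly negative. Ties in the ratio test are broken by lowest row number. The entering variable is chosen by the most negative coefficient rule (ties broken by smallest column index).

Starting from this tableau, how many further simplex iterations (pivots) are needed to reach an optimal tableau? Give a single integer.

1

pivot: a in, s1 out → z = 987/17
No improving column remains; optimal.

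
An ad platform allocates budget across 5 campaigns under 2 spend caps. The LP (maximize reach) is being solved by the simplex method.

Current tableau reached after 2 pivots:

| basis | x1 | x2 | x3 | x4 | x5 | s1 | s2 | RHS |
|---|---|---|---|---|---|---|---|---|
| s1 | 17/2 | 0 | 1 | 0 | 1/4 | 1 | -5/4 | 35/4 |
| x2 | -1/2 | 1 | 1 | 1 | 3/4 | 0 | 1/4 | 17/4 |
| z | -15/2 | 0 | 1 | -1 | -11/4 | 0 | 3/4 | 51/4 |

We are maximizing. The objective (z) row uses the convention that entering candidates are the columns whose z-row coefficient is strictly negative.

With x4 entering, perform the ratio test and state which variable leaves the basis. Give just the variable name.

x2

Ratios: row 1 (s1): entry 0 ≤ 0, skip; row 2 (x2): (17/4)/1 = 17/4.
Minimum ratio 17/4 is in the x2 row, so x2 leaves.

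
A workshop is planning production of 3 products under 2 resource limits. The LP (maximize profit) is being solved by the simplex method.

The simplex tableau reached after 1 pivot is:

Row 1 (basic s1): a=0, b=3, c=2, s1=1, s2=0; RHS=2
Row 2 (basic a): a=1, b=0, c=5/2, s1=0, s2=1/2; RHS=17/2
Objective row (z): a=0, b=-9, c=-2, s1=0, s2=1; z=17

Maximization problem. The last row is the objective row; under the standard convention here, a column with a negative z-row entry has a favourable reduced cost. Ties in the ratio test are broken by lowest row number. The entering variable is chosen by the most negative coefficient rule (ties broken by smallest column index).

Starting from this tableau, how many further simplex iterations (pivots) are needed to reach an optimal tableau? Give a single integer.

1

pivot: b in, s1 out → z = 23
No improving column remains; optimal.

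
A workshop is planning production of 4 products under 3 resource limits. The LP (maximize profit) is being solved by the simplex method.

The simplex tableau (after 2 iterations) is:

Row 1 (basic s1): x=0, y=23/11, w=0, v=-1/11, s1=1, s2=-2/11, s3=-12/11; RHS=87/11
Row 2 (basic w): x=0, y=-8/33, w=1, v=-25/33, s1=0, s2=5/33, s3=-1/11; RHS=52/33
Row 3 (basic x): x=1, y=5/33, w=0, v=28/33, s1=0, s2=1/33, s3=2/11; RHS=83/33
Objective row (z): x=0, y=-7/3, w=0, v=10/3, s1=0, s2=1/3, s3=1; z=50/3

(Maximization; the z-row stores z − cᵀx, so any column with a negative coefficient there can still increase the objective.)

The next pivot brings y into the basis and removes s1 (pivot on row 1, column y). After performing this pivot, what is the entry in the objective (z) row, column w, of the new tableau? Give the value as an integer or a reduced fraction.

0

Pivot element is row 1, column y: 23/11.
Normalize row 1: new (row 1, w) = 0/(23/11) = 0.
z-row ← z-row − (-7/3)·(new row 1): 0 − (-7/3)·0 = 0.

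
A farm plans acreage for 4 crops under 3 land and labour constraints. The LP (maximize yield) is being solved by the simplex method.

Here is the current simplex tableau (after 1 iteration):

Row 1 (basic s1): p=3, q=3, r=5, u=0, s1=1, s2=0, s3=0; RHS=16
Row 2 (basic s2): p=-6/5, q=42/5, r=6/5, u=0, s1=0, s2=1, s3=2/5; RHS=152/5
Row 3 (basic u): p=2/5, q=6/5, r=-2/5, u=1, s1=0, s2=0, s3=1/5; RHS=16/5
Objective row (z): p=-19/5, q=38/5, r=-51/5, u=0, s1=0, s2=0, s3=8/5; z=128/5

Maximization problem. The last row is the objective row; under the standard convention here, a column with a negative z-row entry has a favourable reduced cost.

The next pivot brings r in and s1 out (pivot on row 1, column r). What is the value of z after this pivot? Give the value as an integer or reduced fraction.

Minimum ratio for r: 16/5 = 16/5.
z changes by −(z-row coeff of r)·ratio = −(-51/5)·(16/5) = 816/25.
New z = 128/5 + (816/25) = 1456/25.

1456/25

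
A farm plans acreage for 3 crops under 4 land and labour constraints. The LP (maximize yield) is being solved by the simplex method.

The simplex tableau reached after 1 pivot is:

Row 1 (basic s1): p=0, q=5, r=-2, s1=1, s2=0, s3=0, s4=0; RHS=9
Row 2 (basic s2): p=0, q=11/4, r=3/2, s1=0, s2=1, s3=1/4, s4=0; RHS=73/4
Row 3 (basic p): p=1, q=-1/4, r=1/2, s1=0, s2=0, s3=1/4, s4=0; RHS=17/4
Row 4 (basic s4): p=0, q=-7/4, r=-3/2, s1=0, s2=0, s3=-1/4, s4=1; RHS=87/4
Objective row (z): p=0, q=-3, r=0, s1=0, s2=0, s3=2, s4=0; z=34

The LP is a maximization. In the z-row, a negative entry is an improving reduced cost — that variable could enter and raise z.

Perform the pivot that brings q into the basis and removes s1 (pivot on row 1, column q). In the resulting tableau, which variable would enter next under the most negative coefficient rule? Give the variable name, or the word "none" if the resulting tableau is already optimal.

Pivot element 5. New z-row = old z-row − (-3)·(row 1/5).
Updated z-row coefficients: p: 0, q: 0, r: -6/5, s1: 3/5, s2: 0, s3: 2, s4: 0.
The most negative is -6/5 in column r, so r would enter next.

r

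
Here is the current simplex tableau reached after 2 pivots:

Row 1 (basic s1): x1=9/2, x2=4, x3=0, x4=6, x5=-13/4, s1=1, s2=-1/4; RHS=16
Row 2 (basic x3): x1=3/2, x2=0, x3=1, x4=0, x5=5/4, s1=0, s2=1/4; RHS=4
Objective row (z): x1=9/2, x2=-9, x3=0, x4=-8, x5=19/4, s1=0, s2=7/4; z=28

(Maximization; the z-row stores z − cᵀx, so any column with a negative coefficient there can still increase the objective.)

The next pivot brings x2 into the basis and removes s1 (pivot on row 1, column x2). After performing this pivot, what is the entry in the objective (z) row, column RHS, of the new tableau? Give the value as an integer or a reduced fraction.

Pivot element is row 1, column x2: 4.
Normalize row 1: new (row 1, RHS) = 16/4 = 4.
z-row ← z-row − (-9)·(new row 1): 28 − (-9)·4 = 64.

64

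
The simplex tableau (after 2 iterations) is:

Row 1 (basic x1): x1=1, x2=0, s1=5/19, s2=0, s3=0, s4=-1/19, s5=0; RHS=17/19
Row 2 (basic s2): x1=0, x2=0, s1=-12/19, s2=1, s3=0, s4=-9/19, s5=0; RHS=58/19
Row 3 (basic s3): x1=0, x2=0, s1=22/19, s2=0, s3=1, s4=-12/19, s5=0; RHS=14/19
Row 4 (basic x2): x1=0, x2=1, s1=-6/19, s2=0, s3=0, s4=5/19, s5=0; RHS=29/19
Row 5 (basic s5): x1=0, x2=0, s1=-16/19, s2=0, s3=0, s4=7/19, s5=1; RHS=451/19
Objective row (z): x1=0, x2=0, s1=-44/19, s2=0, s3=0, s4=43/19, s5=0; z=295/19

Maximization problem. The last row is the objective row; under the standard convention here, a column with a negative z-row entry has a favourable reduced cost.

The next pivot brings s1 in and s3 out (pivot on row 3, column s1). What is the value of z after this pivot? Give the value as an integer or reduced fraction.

Minimum ratio for s1: (14/19)/(22/19) = 7/11.
z changes by −(z-row coeff of s1)·ratio = −(-44/19)·(7/11) = 28/19.
New z = 295/19 + (28/19) = 17.

17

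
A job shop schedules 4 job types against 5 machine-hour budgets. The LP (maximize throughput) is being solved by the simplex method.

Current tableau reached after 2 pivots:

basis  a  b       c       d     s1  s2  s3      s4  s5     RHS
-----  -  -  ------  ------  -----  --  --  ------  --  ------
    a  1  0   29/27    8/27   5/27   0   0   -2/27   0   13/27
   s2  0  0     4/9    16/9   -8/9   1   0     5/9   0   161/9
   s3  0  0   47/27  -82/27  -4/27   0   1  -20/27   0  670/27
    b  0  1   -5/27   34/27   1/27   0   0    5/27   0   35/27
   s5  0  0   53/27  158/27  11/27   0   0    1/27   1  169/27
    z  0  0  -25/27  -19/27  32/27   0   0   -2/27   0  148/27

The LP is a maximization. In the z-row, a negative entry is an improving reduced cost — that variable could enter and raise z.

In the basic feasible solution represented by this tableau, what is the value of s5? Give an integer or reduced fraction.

169/27

s5 is basic (row 5); its value is the RHS of that row: 169/27.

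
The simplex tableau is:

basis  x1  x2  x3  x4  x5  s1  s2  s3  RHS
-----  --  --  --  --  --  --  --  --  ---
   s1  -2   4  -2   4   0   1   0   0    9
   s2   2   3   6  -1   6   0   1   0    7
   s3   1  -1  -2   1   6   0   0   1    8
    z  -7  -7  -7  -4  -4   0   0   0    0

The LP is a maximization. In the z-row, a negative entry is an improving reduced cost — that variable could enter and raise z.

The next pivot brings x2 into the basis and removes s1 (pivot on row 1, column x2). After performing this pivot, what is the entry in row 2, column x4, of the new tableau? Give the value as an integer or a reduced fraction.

-4

Pivot element is row 1, column x2: 4.
Normalize row 1: new (row 1, x4) = 4/4 = 1.
row 2 ← row 2 − 3·(new row 1): -1 − 3·1 = -4.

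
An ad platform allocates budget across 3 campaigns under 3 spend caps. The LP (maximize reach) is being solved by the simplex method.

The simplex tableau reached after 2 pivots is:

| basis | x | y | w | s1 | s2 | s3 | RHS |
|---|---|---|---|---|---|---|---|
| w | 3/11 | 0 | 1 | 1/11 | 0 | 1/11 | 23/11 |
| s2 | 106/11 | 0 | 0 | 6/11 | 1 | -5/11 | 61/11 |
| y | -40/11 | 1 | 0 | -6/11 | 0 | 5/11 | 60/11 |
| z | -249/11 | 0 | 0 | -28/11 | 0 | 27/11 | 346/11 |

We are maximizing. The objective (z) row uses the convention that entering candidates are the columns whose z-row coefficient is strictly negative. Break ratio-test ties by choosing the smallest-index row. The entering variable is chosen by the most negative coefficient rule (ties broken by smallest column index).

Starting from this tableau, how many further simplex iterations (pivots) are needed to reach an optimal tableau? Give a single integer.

2

pivot: x in, s2 out → z = 4715/106
pivot: s1 in, x out → z = 172/3
No improving column remains; optimal.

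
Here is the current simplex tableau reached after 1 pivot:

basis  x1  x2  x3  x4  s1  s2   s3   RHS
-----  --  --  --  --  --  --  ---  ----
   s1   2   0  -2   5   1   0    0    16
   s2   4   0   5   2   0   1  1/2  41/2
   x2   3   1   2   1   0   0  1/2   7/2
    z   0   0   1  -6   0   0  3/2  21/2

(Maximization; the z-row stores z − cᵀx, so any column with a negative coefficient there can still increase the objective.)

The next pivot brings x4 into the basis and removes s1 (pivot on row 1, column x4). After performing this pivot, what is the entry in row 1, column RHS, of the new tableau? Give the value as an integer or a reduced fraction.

Pivot element is row 1, column x4: 5.
Normalize row 1: new (row 1, RHS) = 16/5 = 16/5.
Row 1 is the pivot row, so the entry is 16/5.

16/5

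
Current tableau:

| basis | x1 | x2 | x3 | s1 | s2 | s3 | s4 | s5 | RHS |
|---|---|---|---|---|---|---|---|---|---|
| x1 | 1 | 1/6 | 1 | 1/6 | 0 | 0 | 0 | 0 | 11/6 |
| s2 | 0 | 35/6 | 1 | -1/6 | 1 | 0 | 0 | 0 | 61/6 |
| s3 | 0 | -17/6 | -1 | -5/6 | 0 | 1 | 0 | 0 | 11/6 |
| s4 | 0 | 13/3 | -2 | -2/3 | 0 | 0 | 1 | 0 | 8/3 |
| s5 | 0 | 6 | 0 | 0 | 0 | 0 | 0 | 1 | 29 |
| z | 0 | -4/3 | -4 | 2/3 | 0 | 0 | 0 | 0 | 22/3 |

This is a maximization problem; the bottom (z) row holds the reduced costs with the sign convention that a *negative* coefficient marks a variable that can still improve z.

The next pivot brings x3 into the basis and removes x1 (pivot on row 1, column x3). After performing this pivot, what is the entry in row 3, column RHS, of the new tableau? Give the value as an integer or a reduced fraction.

Pivot element is row 1, column x3: 1.
Normalize row 1: new (row 1, RHS) = (11/6)/1 = 11/6.
row 3 ← row 3 − (-1)·(new row 1): 11/6 − (-1)·(11/6) = 11/3.

11/3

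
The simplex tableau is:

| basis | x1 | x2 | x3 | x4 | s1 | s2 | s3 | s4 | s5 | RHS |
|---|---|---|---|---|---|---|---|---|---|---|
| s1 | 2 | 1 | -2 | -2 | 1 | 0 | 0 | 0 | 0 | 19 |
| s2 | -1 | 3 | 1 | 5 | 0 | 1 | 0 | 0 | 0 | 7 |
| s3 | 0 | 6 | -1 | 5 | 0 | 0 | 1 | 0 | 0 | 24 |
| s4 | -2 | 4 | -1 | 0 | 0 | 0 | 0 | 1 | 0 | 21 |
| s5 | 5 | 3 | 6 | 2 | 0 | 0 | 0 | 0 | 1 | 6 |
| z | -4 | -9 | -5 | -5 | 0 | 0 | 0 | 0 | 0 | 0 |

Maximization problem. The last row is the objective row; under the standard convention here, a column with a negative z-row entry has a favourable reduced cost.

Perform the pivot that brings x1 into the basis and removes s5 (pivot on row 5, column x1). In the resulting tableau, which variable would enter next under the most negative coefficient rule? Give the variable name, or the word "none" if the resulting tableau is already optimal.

x2

Pivot element 5. New z-row = old z-row − (-4)·(row 5/5).
Updated z-row coefficients: x1: 0, x2: -33/5, x3: -1/5, x4: -17/5, s1: 0, s2: 0, s3: 0, s4: 0, s5: 4/5.
The most negative is -33/5 in column x2, so x2 would enter next.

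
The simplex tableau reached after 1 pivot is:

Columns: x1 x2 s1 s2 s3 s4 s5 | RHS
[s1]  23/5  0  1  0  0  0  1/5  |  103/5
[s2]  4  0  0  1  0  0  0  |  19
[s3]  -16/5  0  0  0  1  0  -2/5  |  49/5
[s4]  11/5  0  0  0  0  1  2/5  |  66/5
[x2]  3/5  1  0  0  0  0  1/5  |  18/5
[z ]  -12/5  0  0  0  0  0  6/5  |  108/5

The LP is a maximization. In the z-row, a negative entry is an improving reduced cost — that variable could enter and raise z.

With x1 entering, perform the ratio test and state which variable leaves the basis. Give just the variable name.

Ratios: row 1 (s1): (103/5)/(23/5) = 103/23; row 2 (s2): 19/4 = 19/4; row 3 (s3): entry -16/5 ≤ 0, skip; row 4 (s4): (66/5)/(11/5) = 6; row 5 (x2): (18/5)/(3/5) = 6.
Minimum ratio 103/23 is in the s1 row, so s1 leaves.

s1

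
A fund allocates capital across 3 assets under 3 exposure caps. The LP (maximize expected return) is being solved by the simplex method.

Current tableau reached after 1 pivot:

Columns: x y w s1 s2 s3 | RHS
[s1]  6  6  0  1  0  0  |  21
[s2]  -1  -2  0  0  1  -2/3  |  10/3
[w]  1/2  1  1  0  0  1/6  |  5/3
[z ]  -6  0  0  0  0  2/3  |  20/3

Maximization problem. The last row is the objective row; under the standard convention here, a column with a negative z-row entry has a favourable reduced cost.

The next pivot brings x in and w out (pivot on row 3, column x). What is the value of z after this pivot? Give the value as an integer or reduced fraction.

80/3

Minimum ratio for x: (5/3)/(1/2) = 10/3.
z changes by −(z-row coeff of x)·ratio = −(-6)·(10/3) = 20.
New z = 20/3 + 20 = 80/3.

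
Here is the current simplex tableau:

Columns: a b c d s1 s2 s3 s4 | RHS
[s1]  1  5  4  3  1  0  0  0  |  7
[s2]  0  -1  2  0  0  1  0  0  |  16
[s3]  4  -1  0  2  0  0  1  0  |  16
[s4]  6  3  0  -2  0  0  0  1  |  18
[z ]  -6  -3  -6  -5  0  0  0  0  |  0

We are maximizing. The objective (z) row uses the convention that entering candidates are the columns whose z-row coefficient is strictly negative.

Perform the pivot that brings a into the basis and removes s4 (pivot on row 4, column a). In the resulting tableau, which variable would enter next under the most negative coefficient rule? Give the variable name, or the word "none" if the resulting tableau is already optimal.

Pivot element 6. New z-row = old z-row − (-6)·(row 4/6).
Updated z-row coefficients: a: 0, b: 0, c: -6, d: -7, s1: 0, s2: 0, s3: 0, s4: 1.
The most negative is -7 in column d, so d would enter next.

d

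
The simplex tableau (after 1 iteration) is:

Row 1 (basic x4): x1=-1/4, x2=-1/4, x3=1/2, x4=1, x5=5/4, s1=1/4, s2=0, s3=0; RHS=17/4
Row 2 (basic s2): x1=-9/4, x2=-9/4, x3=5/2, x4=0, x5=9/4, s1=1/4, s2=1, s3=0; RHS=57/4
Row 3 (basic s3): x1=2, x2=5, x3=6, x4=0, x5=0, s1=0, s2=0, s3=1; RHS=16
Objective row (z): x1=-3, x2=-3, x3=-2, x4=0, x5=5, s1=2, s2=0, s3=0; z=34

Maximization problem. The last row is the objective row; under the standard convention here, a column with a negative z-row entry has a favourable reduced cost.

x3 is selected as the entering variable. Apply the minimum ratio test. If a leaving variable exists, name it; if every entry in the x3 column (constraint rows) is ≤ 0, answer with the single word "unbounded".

Ratios: row 1 (x4): (17/4)/(1/2) = 17/2; row 2 (s2): (57/4)/(5/2) = 57/10; row 3 (s3): 16/6 = 8/3.
Minimum ratio is in the s3 row, so s3 leaves.

s3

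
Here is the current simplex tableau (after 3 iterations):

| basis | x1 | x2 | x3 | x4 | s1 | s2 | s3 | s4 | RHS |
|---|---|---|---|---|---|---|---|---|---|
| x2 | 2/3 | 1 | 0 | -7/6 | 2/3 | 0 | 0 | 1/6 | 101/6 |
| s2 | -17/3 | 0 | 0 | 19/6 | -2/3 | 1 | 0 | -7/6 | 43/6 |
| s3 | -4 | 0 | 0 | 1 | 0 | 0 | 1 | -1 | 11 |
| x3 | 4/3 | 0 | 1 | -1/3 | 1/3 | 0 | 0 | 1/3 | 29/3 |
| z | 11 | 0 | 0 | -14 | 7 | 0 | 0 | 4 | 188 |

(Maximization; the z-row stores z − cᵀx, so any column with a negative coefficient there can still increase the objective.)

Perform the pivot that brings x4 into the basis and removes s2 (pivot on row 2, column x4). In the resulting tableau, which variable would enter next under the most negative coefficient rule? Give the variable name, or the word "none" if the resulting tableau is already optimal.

Pivot element 19/6. New z-row = old z-row − (-14)·(row 2/(19/6)).
Updated z-row coefficients: x1: -267/19, x2: 0, x3: 0, x4: 0, s1: 77/19, s2: 84/19, s3: 0, s4: -22/19.
The most negative is -267/19 in column x1, so x1 would enter next.

x1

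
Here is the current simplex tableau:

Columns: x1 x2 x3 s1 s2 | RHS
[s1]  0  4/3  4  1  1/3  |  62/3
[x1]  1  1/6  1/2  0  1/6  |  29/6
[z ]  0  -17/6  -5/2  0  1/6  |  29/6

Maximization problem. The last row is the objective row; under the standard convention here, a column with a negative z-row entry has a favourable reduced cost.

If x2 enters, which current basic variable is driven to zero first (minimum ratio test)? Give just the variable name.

s1

Ratios: row 1 (s1): (62/3)/(4/3) = 31/2; row 2 (x1): (29/6)/(1/6) = 29.
Minimum ratio 31/2 is in the s1 row, so s1 leaves.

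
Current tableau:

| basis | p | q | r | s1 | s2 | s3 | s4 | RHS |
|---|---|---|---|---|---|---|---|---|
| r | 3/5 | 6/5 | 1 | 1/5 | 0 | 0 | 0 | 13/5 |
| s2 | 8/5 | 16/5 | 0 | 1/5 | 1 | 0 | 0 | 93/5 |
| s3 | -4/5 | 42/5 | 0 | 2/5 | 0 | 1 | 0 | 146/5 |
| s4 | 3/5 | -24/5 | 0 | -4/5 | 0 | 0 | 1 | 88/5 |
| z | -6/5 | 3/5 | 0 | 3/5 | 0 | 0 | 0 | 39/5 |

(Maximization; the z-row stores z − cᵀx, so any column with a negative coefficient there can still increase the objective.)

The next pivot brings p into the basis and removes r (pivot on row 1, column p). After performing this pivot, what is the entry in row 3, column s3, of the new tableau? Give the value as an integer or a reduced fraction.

Pivot element is row 1, column p: 3/5.
Normalize row 1: new (row 1, s3) = 0/(3/5) = 0.
row 3 ← row 3 − (-4/5)·(new row 1): 1 − (-4/5)·0 = 1.

1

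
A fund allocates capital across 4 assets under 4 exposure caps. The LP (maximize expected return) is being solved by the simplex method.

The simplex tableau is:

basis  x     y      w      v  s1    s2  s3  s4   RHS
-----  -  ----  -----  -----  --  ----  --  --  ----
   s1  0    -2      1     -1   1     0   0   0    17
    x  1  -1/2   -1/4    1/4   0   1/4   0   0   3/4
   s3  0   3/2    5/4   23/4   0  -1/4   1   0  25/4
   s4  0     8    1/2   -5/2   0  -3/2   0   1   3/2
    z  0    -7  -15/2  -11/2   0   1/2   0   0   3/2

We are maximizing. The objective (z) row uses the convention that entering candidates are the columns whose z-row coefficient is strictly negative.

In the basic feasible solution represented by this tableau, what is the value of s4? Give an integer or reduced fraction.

s4 is basic (row 4); its value is the RHS of that row: 3/2.

3/2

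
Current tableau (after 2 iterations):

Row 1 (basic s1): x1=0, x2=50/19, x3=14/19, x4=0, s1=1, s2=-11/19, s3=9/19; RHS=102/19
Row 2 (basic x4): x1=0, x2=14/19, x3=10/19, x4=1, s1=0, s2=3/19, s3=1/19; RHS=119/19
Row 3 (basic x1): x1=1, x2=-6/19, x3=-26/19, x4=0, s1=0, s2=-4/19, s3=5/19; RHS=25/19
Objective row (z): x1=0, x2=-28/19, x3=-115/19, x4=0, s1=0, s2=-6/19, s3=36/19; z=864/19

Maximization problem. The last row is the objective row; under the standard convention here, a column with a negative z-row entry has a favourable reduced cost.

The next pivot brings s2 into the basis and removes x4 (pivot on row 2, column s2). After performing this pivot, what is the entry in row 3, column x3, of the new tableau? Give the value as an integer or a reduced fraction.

-2/3

Pivot element is row 2, column s2: 3/19.
Normalize row 2: new (row 2, x3) = (10/19)/(3/19) = 10/3.
row 3 ← row 3 − (-4/19)·(new row 2): -26/19 − (-4/19)·(10/3) = -2/3.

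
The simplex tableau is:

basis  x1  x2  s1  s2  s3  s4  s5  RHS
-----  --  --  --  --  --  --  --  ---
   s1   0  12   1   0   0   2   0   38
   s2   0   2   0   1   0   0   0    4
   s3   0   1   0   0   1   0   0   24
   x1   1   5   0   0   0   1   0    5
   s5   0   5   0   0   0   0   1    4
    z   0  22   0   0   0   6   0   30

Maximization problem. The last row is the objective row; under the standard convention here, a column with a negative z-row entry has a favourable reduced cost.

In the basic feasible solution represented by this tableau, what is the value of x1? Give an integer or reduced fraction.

5

x1 is basic (row 4); its value is the RHS of that row: 5.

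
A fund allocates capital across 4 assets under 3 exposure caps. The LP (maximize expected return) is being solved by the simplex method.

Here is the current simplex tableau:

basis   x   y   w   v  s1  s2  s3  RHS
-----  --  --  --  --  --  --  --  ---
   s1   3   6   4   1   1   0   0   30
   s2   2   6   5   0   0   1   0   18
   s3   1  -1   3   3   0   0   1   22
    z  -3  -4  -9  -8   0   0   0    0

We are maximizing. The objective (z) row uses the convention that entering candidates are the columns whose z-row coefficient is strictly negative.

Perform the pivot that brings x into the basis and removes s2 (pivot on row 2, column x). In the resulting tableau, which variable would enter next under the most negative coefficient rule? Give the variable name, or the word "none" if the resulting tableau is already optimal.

v

Pivot element 2. New z-row = old z-row − (-3)·(row 2/2).
Updated z-row coefficients: x: 0, y: 5, w: -3/2, v: -8, s1: 0, s2: 3/2, s3: 0.
The most negative is -8 in column v, so v would enter next.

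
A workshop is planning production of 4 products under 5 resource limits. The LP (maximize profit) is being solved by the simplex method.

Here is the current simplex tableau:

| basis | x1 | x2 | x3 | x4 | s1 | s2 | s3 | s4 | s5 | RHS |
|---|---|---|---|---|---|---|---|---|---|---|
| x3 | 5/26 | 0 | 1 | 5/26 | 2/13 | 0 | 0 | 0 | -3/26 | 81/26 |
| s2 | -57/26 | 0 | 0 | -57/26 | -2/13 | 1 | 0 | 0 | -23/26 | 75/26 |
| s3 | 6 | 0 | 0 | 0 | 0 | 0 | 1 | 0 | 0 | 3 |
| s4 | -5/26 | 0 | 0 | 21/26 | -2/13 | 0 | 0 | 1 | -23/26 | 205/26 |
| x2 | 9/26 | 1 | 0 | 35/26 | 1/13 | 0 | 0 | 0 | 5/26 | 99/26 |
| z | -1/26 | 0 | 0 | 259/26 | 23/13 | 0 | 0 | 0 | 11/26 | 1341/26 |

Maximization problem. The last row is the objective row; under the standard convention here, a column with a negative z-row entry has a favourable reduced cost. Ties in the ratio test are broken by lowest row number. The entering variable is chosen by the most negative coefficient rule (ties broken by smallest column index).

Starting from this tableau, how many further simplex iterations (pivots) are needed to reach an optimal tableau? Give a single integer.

1

pivot: x1 in, s3 out → z = 2683/52
No improving column remains; optimal.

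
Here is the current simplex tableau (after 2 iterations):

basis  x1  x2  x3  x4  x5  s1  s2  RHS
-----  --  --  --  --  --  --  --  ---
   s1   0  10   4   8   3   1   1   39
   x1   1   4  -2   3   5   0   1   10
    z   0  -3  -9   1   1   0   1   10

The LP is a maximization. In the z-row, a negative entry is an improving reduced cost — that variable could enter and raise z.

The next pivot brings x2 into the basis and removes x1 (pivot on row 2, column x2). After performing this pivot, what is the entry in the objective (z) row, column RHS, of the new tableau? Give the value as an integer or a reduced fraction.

Pivot element is row 2, column x2: 4.
Normalize row 2: new (row 2, RHS) = 10/4 = 5/2.
z-row ← z-row − (-3)·(new row 2): 10 − (-3)·(5/2) = 35/2.

35/2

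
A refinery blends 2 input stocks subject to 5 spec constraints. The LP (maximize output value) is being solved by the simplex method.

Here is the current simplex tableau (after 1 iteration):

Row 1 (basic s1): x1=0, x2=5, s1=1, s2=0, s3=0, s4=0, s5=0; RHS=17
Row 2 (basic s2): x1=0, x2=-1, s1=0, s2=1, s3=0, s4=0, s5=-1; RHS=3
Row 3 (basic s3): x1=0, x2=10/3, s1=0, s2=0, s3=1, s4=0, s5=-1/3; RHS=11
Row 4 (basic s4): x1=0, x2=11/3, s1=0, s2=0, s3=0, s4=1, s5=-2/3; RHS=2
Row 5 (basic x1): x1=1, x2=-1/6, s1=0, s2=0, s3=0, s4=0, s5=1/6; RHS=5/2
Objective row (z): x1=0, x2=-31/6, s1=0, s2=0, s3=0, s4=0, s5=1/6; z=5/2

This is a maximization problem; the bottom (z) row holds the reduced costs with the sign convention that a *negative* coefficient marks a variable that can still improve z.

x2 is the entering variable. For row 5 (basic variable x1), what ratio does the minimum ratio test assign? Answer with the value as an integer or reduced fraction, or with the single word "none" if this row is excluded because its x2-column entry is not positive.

none

The x2 entry in row 5 is -1/6 ≤ 0, so this row gives no ratio.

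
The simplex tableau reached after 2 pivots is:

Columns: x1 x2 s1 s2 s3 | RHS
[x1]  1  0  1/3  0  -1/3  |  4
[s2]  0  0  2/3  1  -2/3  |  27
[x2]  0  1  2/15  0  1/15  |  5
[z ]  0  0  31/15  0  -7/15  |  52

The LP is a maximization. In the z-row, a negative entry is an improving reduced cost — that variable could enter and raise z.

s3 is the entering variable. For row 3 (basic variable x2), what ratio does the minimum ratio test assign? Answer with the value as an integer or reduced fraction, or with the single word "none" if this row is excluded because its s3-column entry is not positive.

Ratio = RHS / (s3 entry) = 5 / (1/15) = 75.

75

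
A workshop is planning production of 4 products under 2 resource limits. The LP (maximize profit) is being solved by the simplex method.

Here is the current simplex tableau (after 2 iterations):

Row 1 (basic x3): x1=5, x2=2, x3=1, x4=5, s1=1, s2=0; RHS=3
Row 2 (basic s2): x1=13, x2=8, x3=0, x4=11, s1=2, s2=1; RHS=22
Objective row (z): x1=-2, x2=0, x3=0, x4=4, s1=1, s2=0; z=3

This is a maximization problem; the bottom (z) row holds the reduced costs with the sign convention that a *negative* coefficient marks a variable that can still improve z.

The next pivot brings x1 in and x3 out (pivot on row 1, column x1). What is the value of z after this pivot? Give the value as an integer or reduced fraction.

21/5

Minimum ratio for x1: 3/5 = 3/5.
z changes by −(z-row coeff of x1)·ratio = −(-2)·(3/5) = 6/5.
New z = 3 + (6/5) = 21/5.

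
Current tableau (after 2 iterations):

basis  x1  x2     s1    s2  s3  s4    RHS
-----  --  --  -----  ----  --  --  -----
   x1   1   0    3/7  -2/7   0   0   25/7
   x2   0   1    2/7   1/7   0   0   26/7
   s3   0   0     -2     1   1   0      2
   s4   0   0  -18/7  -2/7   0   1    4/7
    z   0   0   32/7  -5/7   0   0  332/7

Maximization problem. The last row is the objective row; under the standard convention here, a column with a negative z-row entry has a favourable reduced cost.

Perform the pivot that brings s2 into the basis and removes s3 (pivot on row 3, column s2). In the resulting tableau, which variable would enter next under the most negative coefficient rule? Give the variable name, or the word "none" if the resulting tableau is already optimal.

Pivot element 1. New z-row = old z-row − (-5/7)·(row 3/1).
Updated z-row coefficients: x1: 0, x2: 0, s1: 22/7, s2: 0, s3: 5/7, s4: 0.
No coefficient is strictly negative; the tableau after this pivot is optimal.

none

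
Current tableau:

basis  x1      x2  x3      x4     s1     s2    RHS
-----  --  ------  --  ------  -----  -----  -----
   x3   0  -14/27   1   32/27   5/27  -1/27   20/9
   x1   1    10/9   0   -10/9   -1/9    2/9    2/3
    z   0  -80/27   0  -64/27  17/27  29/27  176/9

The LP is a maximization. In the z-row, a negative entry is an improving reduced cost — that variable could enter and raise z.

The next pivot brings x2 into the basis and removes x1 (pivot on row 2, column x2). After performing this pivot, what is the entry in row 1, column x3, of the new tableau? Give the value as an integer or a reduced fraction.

1

Pivot element is row 2, column x2: 10/9.
Normalize row 2: new (row 2, x3) = 0/(10/9) = 0.
row 1 ← row 1 − (-14/27)·(new row 2): 1 − (-14/27)·0 = 1.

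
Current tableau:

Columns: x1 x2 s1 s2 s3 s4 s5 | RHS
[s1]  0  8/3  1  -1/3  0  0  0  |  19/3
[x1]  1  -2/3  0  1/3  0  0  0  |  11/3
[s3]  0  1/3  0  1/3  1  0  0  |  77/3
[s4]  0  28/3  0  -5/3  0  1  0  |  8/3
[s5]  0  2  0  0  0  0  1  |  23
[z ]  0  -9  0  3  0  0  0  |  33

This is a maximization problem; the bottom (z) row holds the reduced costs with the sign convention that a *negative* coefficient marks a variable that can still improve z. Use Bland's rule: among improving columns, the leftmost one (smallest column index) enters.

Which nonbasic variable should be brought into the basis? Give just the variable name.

Objective-row coefficients: x1: 0, x2: -9, s1: 0, s2: 3, s3: 0, s4: 0, s5: 0.
Improving columns: x2. Bland's rule picks the smallest column index → x2.

x2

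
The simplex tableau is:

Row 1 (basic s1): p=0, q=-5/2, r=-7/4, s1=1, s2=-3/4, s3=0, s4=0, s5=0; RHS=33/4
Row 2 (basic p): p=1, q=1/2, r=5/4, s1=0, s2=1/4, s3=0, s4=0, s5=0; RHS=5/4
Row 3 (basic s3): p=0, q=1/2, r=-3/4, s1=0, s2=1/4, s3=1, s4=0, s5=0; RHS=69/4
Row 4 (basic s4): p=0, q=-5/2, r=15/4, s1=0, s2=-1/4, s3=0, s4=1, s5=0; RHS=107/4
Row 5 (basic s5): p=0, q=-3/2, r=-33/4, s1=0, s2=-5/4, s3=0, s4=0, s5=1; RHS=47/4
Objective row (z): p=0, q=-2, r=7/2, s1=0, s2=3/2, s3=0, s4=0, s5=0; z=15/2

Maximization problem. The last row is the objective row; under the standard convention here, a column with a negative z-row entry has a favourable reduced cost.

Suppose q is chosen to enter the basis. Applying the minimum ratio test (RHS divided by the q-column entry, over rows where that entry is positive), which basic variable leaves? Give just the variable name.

p

Ratios: row 1 (s1): entry -5/2 ≤ 0, skip; row 2 (p): (5/4)/(1/2) = 5/2; row 3 (s3): (69/4)/(1/2) = 69/2; row 4 (s4): entry -5/2 ≤ 0, skip; row 5 (s5): entry -3/2 ≤ 0, skip.
Minimum ratio 5/2 is in the p row, so p leaves.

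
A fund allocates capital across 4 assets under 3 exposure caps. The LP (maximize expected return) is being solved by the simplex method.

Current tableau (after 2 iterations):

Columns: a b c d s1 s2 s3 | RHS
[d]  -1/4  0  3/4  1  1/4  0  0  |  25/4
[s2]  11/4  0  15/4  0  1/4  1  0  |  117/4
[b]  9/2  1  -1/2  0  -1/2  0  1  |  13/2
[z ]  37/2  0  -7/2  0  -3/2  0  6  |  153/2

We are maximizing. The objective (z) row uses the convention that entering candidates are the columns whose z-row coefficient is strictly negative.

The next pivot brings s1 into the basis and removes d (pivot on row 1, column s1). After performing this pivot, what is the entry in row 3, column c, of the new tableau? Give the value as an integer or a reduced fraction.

1

Pivot element is row 1, column s1: 1/4.
Normalize row 1: new (row 1, c) = (3/4)/(1/4) = 3.
row 3 ← row 3 − (-1/2)·(new row 1): -1/2 − (-1/2)·3 = 1.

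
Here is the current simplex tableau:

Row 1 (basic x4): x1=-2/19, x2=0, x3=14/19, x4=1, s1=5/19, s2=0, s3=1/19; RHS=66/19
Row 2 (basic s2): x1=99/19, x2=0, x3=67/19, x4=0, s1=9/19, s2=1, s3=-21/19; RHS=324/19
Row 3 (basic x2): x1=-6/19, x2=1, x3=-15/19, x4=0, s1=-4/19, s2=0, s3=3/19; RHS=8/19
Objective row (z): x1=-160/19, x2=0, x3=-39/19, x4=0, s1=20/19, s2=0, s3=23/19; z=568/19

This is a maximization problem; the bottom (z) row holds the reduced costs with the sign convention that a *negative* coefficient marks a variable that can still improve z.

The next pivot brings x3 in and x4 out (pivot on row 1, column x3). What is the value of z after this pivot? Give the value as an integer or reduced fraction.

Minimum ratio for x3: (66/19)/(14/19) = 33/7.
z changes by −(z-row coeff of x3)·ratio = −(-39/19)·(33/7) = 1287/133.
New z = 568/19 + (1287/133) = 277/7.

277/7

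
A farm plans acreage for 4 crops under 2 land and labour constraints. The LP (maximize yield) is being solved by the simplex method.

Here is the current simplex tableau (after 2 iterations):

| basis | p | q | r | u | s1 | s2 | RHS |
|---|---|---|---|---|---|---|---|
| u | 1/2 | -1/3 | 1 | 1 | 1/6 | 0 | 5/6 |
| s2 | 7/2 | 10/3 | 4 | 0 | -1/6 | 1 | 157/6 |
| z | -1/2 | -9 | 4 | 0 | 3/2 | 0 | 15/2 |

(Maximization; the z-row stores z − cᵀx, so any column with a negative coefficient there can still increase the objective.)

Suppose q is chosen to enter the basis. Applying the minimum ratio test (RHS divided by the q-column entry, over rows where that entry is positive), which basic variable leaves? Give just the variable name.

Ratios: row 1 (u): entry -1/3 ≤ 0, skip; row 2 (s2): (157/6)/(10/3) = 157/20.
Minimum ratio 157/20 is in the s2 row, so s2 leaves.

s2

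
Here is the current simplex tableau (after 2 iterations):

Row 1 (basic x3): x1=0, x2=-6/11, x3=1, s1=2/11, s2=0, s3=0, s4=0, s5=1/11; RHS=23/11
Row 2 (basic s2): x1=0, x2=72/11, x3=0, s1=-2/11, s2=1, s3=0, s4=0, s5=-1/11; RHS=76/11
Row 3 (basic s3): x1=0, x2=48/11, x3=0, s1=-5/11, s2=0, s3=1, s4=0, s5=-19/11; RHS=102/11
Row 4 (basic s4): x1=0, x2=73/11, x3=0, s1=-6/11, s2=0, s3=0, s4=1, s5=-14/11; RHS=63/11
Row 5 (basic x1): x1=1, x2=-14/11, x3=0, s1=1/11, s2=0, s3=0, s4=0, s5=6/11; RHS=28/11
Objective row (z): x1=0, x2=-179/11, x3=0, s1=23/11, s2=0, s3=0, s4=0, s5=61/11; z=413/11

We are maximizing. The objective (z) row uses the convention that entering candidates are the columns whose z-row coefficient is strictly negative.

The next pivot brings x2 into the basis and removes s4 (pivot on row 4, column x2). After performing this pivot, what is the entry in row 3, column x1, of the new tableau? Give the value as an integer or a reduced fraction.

0

Pivot element is row 4, column x2: 73/11.
Normalize row 4: new (row 4, x1) = 0/(73/11) = 0.
row 3 ← row 3 − (48/11)·(new row 4): 0 − (48/11)·0 = 0.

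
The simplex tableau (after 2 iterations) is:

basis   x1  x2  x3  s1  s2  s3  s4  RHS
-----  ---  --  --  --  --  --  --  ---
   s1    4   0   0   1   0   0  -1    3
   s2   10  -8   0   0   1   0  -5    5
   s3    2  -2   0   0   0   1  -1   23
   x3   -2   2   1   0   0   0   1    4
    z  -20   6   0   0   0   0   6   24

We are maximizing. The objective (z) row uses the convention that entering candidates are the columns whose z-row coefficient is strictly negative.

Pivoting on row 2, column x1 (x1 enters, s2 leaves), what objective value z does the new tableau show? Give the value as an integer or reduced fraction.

Minimum ratio for x1: 5/10 = 1/2.
z changes by −(z-row coeff of x1)·ratio = −(-20)·(1/2) = 10.
New z = 24 + 10 = 34.

34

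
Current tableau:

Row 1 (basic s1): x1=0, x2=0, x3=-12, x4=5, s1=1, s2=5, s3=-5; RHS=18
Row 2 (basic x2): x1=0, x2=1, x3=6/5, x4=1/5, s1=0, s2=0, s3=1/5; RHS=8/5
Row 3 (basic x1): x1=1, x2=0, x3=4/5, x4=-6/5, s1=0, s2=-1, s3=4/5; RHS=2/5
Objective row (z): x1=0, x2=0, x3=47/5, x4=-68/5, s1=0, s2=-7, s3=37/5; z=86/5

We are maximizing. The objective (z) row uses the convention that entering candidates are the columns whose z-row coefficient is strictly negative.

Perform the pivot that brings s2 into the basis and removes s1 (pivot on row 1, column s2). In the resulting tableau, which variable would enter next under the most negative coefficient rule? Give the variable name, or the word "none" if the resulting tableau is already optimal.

x3

Pivot element 5. New z-row = old z-row − (-7)·(row 1/5).
Updated z-row coefficients: x1: 0, x2: 0, x3: -37/5, x4: -33/5, s1: 7/5, s2: 0, s3: 2/5.
The most negative is -37/5 in column x3, so x3 would enter next.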